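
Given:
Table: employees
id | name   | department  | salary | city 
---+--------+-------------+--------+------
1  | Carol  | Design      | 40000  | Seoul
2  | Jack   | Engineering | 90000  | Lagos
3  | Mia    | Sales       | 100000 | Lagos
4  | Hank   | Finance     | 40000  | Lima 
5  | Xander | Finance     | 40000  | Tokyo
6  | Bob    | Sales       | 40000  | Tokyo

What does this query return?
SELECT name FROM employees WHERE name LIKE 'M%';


LIKE 'M%' matches names starting with 'M'
Matching: 1

1 rows:
Mia


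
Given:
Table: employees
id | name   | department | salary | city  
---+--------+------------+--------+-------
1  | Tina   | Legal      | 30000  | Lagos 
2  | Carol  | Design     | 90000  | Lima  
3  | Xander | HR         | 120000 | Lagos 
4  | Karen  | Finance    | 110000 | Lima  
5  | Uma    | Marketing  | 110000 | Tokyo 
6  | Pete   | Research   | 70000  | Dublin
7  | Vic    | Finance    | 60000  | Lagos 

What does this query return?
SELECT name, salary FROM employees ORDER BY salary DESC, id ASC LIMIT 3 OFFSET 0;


Sort by salary DESC (id ASC tiebreak), then skip 0 and take 3
Rows 1 through 3

3 rows:
Xander, 120000
Karen, 110000
Uma, 110000


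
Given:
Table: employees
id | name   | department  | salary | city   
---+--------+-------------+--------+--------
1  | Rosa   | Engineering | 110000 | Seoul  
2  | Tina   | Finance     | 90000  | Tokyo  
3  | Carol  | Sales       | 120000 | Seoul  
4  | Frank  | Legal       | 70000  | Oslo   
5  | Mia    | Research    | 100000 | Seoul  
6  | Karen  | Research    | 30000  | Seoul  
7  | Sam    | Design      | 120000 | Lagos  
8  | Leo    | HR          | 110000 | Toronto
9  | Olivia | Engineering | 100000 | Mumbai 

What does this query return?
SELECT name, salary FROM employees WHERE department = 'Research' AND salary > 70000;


Filtering: department = 'Research' AND salary > 70000
Matching: 1 rows

1 rows:
Mia, 100000


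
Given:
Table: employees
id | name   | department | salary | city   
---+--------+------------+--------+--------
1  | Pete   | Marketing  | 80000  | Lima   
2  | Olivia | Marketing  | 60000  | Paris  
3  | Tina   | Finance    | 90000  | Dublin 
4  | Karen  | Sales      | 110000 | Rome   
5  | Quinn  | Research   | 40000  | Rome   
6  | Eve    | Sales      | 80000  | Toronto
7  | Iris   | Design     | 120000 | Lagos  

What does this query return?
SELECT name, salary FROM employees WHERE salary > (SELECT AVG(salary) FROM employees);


Subquery: AVG(salary) = 82857.14
Filtering: salary > 82857.14
  Tina (90000) -> MATCH
  Karen (110000) -> MATCH
  Iris (120000) -> MATCH


3 rows:
Tina, 90000
Karen, 110000
Iris, 120000


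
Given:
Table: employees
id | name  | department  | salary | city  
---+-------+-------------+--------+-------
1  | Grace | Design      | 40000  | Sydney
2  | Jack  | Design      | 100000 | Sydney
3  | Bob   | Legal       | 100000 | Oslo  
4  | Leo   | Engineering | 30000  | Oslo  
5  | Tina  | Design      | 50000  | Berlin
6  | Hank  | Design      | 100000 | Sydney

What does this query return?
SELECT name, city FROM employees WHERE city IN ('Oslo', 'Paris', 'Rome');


Filtering: city IN ('Oslo', 'Paris', 'Rome')
Matching: 2 rows

2 rows:
Bob, Oslo
Leo, Oslo


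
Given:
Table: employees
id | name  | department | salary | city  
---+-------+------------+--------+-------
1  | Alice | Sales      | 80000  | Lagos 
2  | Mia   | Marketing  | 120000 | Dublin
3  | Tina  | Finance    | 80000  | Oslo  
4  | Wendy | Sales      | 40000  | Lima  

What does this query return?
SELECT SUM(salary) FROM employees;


SUM(salary) = 80000 + 120000 + 80000 + 40000 = 320000

320000


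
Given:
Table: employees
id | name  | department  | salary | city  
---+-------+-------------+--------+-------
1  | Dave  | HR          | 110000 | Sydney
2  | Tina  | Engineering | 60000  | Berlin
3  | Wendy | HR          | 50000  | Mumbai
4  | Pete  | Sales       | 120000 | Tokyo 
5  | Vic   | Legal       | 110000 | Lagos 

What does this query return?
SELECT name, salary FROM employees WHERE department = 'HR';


Filtering: department = 'HR'
Matching rows: 2

2 rows:
Dave, 110000
Wendy, 50000


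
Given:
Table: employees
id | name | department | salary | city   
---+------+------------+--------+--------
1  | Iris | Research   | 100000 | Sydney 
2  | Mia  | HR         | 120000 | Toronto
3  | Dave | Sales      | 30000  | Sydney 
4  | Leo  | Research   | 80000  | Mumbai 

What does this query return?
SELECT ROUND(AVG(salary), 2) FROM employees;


SUM(salary) = 330000
COUNT = 4
ROUND(AVG, 2) = ROUND(330000 / 4, 2) = 82500.0

82500.0


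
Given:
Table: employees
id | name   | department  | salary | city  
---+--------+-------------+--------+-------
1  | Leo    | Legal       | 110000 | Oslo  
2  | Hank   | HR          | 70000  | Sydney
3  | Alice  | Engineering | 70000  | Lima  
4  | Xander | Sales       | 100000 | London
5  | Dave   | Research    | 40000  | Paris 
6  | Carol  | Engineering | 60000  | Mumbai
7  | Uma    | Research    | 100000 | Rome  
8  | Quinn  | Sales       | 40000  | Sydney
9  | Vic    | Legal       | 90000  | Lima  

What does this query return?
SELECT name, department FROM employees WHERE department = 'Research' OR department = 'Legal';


Filtering: department = 'Research' OR 'Legal'
Matching: 4 rows

4 rows:
Leo, Legal
Dave, Research
Uma, Research
Vic, Legal


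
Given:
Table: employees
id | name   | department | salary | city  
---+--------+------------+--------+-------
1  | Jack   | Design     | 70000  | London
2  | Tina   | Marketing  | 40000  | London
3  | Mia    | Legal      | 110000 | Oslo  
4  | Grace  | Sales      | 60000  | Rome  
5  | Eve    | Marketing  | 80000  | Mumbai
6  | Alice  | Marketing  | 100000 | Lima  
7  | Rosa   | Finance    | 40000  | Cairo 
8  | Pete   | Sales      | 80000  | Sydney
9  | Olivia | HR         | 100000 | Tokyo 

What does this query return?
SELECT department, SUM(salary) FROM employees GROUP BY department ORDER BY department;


Summing salary within each department:
  Design: 70000 = 70000
  Finance: 40000 = 40000
  HR: 100000 = 100000
  Legal: 110000 = 110000
  Marketing: 40000 + 80000 + 100000 = 220000
  Sales: 60000 + 80000 = 140000


6 groups:
Design, 70000
Finance, 40000
HR, 100000
Legal, 110000
Marketing, 220000
Sales, 140000


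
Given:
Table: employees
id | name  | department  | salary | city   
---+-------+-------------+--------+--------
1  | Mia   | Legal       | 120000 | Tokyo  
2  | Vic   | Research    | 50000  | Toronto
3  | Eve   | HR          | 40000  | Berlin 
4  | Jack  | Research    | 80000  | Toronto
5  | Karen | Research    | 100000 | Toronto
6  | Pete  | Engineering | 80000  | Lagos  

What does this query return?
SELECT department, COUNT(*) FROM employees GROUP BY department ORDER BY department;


Assigning each row to its department group:
  Mia -> Legal
  Vic -> Research
  Eve -> HR
  Jack -> Research
  Karen -> Research
  Pete -> Engineering


4 groups:
Engineering, 1
HR, 1
Legal, 1
Research, 3


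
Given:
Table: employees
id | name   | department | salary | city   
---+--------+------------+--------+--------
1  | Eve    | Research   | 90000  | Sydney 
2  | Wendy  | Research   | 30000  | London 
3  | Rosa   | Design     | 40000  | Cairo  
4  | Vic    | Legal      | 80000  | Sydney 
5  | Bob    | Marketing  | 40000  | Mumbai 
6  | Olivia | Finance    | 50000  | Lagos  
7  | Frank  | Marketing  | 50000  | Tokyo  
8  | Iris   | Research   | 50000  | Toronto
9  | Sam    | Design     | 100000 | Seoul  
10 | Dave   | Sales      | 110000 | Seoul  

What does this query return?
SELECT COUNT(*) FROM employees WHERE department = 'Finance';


Counting rows where department = 'Finance'
  Olivia -> MATCH


1


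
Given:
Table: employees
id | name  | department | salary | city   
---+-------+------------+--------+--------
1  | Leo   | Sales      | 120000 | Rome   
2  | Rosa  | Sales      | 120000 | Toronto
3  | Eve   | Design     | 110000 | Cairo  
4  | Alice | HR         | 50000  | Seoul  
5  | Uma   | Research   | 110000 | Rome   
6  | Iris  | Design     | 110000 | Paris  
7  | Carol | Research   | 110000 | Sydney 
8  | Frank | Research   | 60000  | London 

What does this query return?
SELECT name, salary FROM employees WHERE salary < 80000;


Filtering: salary < 80000
Matching: 2 rows

2 rows:
Alice, 50000
Frank, 60000


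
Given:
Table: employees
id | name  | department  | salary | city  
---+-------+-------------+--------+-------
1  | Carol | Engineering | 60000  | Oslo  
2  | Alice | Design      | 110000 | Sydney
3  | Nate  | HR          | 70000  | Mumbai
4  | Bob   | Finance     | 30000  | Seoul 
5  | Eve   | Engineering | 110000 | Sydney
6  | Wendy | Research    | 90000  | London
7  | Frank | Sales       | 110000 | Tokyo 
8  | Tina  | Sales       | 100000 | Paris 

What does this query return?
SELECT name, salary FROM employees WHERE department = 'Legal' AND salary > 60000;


Filtering: department = 'Legal' AND salary > 60000
Matching: 0 rows

Empty result set (0 rows)


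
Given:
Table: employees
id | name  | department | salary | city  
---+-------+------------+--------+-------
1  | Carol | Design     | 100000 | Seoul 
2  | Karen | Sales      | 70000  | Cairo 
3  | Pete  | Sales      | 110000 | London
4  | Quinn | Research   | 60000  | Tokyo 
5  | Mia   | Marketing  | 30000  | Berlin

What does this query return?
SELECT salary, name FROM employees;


Projecting columns: salary, name

5 rows:
100000, Carol
70000, Karen
110000, Pete
60000, Quinn
30000, Mia


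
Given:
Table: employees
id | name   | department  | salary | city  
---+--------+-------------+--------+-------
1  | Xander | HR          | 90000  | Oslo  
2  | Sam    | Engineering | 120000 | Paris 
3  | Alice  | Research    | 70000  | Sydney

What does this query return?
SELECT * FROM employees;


SELECT * returns all 3 rows with all columns

3 rows:
1, Xander, HR, 90000, Oslo
2, Sam, Engineering, 120000, Paris
3, Alice, Research, 70000, Sydney


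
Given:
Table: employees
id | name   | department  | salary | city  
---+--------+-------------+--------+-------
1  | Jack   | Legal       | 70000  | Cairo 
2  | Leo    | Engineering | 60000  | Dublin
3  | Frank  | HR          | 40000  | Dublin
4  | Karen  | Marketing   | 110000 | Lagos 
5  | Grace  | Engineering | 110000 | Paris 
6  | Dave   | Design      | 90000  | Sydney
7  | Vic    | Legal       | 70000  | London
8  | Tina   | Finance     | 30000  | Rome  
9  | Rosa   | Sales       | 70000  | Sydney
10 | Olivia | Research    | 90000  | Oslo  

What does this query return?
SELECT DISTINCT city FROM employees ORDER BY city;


All 'city' values (row order): Cairo, Dublin, Dublin, Lagos, Paris, Sydney, London, Rome, Sydney, Oslo
Removing duplicates leaves 8 unique value(s).

8 values:
Cairo
Dublin
Lagos
London
Oslo
Paris
Rome
Sydney


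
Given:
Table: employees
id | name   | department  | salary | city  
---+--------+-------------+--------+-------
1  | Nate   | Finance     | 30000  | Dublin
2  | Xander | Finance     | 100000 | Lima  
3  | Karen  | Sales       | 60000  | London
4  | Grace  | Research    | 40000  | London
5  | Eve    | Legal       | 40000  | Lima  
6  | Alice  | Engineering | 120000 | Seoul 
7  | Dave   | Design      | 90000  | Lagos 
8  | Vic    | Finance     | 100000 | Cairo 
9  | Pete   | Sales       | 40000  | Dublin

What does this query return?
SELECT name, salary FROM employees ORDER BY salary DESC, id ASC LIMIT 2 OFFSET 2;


Sort by salary DESC (id ASC tiebreak), then skip 2 and take 2
Rows 3 through 4

2 rows:
Vic, 100000
Dave, 90000


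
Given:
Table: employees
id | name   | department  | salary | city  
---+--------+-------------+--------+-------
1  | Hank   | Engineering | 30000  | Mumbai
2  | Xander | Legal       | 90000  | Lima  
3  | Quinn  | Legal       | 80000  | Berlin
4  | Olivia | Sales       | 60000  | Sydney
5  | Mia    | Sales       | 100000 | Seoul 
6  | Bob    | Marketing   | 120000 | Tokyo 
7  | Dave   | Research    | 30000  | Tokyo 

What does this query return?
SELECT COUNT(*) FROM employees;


COUNT(*) counts all rows

7


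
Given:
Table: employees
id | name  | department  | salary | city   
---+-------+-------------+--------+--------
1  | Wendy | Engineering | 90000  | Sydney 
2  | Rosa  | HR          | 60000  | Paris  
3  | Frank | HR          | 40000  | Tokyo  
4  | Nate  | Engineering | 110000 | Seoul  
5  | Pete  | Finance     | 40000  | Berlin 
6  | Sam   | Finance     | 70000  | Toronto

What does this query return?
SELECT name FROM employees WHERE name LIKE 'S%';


LIKE 'S%' matches names starting with 'S'
Matching: 1

1 rows:
Sam


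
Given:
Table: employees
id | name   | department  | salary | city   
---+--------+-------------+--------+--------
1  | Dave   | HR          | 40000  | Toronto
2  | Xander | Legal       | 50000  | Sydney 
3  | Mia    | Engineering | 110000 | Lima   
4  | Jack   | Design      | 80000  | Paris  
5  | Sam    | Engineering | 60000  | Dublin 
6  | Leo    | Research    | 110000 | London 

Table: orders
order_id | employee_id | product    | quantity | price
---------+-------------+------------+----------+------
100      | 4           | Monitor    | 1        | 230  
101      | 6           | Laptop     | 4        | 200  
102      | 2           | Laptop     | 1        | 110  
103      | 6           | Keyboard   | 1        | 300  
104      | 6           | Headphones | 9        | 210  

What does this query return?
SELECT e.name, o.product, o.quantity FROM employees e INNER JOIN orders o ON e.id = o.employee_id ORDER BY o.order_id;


Joining employees.id = orders.employee_id:
  employee Jack (id=4) -> order Monitor
  employee Leo (id=6) -> order Laptop
  employee Xander (id=2) -> order Laptop
  employee Leo (id=6) -> order Keyboard
  employee Leo (id=6) -> order Headphones


5 rows:
Jack, Monitor, 1
Leo, Laptop, 4
Xander, Laptop, 1
Leo, Keyboard, 1
Leo, Headphones, 9


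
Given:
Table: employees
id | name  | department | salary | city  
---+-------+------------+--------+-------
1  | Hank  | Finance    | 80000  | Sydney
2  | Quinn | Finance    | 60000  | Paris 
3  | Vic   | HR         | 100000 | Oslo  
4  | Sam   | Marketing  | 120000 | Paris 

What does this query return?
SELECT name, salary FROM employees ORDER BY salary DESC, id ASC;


Sorting by salary DESC, then id ASC for ties

4 rows:
Sam, 120000
Vic, 100000
Hank, 80000
Quinn, 60000


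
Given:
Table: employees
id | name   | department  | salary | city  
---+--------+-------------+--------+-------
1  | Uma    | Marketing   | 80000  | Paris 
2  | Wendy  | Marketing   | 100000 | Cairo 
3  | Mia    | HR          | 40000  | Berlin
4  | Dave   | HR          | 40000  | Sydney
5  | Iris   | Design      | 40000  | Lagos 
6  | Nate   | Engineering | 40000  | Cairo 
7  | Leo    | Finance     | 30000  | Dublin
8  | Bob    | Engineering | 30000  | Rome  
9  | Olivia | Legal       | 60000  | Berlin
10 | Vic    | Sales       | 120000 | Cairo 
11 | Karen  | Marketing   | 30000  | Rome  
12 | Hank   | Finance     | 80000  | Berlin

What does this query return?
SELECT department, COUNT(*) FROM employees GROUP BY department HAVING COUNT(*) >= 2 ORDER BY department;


Groups with count >= 2:
  Engineering: 2 -> PASS
  Finance: 2 -> PASS
  HR: 2 -> PASS
  Marketing: 3 -> PASS
  Design: 1 -> filtered out
  Legal: 1 -> filtered out
  Sales: 1 -> filtered out


4 groups:
Engineering, 2
Finance, 2
HR, 2
Marketing, 3


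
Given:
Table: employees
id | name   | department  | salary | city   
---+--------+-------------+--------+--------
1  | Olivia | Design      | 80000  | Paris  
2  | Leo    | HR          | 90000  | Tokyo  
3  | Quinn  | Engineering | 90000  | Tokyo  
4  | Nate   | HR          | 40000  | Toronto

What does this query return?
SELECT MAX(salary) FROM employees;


Salaries: 80000, 90000, 90000, 40000
MAX = 90000

90000


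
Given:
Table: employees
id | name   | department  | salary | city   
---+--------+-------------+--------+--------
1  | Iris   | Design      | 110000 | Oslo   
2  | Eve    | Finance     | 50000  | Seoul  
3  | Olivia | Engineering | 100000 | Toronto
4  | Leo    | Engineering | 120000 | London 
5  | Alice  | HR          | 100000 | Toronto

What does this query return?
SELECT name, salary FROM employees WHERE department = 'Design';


Filtering: department = 'Design'
Matching rows: 1

1 rows:
Iris, 110000


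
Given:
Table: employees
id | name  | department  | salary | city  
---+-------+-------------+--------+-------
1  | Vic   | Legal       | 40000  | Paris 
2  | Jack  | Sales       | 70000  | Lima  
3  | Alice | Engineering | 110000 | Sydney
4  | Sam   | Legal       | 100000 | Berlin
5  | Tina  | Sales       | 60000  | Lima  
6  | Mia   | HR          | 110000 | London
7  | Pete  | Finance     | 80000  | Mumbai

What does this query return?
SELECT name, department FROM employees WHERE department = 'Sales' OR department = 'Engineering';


Filtering: department = 'Sales' OR 'Engineering'
Matching: 3 rows

3 rows:
Jack, Sales
Alice, Engineering
Tina, Sales


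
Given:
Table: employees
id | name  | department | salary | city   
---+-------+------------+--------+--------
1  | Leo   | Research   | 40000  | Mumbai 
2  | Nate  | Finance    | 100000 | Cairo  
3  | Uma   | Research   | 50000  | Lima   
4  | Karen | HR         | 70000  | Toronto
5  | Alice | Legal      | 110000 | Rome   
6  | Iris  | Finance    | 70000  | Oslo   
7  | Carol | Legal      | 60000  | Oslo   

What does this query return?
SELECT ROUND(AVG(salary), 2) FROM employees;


SUM(salary) = 500000
COUNT = 7
ROUND(AVG, 2) = ROUND(500000 / 7, 2) = 71428.57

71428.57


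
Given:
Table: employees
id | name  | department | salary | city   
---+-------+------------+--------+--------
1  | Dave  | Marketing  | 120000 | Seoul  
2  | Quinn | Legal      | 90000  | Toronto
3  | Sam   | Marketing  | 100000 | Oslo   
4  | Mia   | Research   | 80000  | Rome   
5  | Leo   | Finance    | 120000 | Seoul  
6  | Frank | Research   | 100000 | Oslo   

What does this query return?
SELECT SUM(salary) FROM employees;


SUM(salary) = 120000 + 90000 + 100000 + 80000 + 120000 + 100000 = 610000

610000


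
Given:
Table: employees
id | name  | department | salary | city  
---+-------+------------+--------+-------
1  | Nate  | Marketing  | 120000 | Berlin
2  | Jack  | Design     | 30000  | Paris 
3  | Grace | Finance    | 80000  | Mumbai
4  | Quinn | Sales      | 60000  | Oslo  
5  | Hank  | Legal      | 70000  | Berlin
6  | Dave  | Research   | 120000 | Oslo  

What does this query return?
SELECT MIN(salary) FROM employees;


Salaries: 120000, 30000, 80000, 60000, 70000, 120000
MIN = 30000

30000


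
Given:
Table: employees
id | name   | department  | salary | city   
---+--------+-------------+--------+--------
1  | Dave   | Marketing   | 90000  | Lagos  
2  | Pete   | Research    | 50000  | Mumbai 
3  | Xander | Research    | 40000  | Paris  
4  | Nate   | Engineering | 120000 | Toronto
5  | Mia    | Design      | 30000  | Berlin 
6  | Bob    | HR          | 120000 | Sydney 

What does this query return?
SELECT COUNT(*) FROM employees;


COUNT(*) counts all rows

6


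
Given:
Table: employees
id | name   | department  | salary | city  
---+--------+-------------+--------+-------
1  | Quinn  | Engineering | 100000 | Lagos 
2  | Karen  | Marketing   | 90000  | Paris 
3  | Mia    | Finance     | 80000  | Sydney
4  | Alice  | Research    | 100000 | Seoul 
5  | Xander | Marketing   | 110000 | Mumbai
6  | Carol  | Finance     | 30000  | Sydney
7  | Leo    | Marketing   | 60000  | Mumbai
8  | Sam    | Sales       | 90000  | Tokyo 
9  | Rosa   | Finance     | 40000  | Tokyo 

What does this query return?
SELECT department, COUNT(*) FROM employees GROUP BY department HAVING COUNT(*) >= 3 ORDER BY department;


Groups with count >= 3:
  Finance: 3 -> PASS
  Marketing: 3 -> PASS
  Engineering: 1 -> filtered out
  Research: 1 -> filtered out
  Sales: 1 -> filtered out


2 groups:
Finance, 3
Marketing, 3


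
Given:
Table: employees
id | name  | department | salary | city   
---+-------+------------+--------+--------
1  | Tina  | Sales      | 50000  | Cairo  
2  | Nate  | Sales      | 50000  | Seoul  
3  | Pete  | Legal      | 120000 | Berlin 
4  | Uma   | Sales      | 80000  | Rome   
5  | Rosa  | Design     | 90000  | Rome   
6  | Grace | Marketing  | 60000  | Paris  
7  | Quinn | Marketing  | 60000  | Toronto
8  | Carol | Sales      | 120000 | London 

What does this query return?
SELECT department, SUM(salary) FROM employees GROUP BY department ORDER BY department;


Summing salary within each department:
  Design: 90000 = 90000
  Legal: 120000 = 120000
  Marketing: 60000 + 60000 = 120000
  Sales: 50000 + 50000 + 80000 + 120000 = 300000


4 groups:
Design, 90000
Legal, 120000
Marketing, 120000
Sales, 300000


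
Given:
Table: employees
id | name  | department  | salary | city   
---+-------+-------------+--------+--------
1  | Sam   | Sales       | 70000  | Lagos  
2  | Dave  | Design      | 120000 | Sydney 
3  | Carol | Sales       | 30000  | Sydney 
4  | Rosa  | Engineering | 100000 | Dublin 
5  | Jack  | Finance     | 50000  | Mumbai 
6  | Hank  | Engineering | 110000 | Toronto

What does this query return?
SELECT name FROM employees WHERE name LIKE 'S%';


LIKE 'S%' matches names starting with 'S'
Matching: 1

1 rows:
Sam


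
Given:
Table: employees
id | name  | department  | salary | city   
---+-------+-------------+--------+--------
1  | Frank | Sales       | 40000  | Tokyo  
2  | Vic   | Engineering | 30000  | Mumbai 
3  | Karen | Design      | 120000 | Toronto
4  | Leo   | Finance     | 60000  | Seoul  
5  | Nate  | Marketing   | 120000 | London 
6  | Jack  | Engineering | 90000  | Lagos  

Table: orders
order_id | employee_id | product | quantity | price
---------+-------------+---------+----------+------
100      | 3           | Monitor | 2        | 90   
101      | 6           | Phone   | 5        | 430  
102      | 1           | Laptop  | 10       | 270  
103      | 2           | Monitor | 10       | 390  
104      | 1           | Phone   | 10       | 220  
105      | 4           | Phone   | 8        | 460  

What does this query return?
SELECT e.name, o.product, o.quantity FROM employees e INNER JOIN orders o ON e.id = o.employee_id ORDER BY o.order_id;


Joining employees.id = orders.employee_id:
  employee Karen (id=3) -> order Monitor
  employee Jack (id=6) -> order Phone
  employee Frank (id=1) -> order Laptop
  employee Vic (id=2) -> order Monitor
  employee Frank (id=1) -> order Phone
  employee Leo (id=4) -> order Phone


6 rows:
Karen, Monitor, 2
Jack, Phone, 5
Frank, Laptop, 10
Vic, Monitor, 10
Frank, Phone, 10
Leo, Phone, 8


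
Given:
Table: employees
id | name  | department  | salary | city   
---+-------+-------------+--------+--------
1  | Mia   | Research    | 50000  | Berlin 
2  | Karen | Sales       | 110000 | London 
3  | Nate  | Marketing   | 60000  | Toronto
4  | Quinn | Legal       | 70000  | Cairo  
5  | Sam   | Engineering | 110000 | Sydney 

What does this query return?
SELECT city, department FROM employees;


Projecting columns: city, department

5 rows:
Berlin, Research
London, Sales
Toronto, Marketing
Cairo, Legal
Sydney, Engineering


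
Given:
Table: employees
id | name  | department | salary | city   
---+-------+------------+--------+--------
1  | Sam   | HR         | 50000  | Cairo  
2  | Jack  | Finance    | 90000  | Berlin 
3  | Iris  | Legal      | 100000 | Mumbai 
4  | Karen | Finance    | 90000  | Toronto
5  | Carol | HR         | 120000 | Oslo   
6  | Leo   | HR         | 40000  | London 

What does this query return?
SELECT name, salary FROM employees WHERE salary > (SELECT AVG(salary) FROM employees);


Subquery: AVG(salary) = 81666.67
Filtering: salary > 81666.67
  Jack (90000) -> MATCH
  Iris (100000) -> MATCH
  Karen (90000) -> MATCH
  Carol (120000) -> MATCH


4 rows:
Jack, 90000
Iris, 100000
Karen, 90000
Carol, 120000


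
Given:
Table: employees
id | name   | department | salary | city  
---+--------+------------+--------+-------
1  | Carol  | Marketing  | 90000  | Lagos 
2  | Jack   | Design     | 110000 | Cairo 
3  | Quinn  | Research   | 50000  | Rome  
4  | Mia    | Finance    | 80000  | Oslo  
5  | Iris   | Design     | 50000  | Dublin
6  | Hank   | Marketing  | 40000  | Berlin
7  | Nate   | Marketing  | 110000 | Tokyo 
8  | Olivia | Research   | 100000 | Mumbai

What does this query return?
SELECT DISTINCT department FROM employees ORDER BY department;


All 'department' values (row order): Marketing, Design, Research, Finance, Design, Marketing, Marketing, Research
Removing duplicates leaves 4 unique value(s).

4 values:
Design
Finance
Marketing
Research


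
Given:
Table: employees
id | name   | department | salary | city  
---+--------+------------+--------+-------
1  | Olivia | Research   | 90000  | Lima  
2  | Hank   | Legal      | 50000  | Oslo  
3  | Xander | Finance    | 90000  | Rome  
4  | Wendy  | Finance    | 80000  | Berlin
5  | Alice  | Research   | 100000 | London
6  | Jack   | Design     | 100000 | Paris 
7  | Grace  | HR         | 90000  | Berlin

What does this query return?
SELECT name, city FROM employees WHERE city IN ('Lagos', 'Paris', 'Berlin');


Filtering: city IN ('Lagos', 'Paris', 'Berlin')
Matching: 3 rows

3 rows:
Wendy, Berlin
Jack, Paris
Grace, Berlin


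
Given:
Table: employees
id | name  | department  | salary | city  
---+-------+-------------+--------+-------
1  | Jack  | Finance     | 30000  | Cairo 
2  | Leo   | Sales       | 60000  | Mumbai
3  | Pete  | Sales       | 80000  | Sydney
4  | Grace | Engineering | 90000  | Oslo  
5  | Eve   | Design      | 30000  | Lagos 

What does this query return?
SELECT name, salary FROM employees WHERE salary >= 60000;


Filtering: salary >= 60000
Matching: 3 rows

3 rows:
Leo, 60000
Pete, 80000
Grace, 90000


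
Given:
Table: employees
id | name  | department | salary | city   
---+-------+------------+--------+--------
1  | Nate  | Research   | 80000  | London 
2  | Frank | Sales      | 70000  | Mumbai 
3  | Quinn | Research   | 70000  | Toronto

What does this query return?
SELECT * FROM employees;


SELECT * returns all 3 rows with all columns

3 rows:
1, Nate, Research, 80000, London
2, Frank, Sales, 70000, Mumbai
3, Quinn, Research, 70000, Toronto


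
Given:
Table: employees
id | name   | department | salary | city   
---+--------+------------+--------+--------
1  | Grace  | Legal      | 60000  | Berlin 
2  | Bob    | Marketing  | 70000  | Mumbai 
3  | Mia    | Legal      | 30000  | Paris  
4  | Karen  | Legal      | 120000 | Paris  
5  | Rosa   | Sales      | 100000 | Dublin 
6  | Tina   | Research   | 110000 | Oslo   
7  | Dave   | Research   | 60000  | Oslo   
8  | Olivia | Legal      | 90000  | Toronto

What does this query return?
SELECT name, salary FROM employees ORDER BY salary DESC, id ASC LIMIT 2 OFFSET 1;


Sort by salary DESC (id ASC tiebreak), then skip 1 and take 2
Rows 2 through 3

2 rows:
Tina, 110000
Rosa, 100000


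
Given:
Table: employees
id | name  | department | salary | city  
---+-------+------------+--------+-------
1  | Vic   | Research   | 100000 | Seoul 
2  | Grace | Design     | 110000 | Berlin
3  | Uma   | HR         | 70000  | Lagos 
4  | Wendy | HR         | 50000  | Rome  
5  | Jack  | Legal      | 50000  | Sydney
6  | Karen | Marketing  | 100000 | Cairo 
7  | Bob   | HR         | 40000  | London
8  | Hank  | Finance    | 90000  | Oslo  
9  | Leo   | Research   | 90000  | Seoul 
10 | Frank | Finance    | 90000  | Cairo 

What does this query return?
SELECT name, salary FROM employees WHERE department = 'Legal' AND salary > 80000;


Filtering: department = 'Legal' AND salary > 80000
Matching: 0 rows

Empty result set (0 rows)


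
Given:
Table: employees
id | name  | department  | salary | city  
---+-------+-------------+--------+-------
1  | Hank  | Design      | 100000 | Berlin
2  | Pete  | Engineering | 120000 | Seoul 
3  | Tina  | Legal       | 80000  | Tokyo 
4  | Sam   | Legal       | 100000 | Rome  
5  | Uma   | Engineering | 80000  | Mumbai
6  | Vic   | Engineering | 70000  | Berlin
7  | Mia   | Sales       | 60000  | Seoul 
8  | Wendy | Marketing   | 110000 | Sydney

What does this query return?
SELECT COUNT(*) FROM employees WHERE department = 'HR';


Counting rows where department = 'HR'


0


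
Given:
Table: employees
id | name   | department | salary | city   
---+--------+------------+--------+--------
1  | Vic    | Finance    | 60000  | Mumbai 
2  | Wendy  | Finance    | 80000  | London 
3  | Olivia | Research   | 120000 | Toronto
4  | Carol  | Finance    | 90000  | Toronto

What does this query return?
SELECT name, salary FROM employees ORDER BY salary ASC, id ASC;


Sorting by salary ASC, then id ASC for ties

4 rows:
Vic, 60000
Wendy, 80000
Carol, 90000
Olivia, 120000


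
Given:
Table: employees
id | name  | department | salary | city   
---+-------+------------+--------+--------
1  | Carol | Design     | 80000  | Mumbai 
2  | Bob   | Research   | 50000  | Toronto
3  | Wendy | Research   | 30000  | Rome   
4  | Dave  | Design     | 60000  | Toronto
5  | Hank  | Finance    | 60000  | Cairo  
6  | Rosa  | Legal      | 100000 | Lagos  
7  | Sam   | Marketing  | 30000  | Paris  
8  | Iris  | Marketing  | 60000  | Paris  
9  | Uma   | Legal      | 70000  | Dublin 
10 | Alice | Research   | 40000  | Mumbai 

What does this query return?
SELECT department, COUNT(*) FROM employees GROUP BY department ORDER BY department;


Assigning each row to its department group:
  Carol -> Design
  Bob -> Research
  Wendy -> Research
  Dave -> Design
  Hank -> Finance
  Rosa -> Legal
  Sam -> Marketing
  Iris -> Marketing
  Uma -> Legal
  Alice -> Research


5 groups:
Design, 2
Finance, 1
Legal, 2
Marketing, 2
Research, 3


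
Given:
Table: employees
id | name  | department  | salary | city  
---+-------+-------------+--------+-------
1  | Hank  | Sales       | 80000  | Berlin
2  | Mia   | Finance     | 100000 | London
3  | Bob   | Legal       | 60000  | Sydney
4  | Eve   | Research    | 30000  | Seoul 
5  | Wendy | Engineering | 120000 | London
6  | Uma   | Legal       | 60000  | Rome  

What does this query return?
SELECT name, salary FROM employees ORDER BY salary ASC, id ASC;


Sorting by salary ASC, then id ASC for ties

6 rows:
Eve, 30000
Bob, 60000
Uma, 60000
Hank, 80000
Mia, 100000
Wendy, 120000


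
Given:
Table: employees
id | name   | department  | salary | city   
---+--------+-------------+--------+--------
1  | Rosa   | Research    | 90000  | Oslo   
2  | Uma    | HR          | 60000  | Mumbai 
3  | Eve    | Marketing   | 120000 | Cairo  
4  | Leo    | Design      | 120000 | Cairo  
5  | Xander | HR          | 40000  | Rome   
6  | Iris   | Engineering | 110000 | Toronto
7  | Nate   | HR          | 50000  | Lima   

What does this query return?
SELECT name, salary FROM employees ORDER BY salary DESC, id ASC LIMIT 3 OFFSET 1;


Sort by salary DESC (id ASC tiebreak), then skip 1 and take 3
Rows 2 through 4

3 rows:
Leo, 120000
Iris, 110000
Rosa, 90000


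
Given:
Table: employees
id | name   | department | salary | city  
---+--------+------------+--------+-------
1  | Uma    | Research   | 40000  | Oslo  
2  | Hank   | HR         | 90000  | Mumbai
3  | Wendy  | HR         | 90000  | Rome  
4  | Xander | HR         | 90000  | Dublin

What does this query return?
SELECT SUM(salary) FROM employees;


SUM(salary) = 40000 + 90000 + 90000 + 90000 = 310000

310000


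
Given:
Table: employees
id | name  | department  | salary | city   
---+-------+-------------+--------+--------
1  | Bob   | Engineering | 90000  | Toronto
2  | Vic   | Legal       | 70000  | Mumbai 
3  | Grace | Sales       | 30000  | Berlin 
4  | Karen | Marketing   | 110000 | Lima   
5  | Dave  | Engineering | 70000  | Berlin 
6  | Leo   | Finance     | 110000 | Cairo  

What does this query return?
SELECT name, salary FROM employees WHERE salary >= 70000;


Filtering: salary >= 70000
Matching: 5 rows

5 rows:
Bob, 90000
Vic, 70000
Karen, 110000
Dave, 70000
Leo, 110000


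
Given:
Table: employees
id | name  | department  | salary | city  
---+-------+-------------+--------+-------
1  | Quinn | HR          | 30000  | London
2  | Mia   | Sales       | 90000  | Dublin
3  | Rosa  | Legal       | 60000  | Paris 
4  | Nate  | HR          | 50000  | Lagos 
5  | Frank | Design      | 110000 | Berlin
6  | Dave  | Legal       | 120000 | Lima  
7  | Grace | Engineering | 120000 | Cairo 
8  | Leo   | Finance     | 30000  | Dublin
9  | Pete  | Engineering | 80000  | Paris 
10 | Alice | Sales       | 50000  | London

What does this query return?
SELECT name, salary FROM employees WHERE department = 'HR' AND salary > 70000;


Filtering: department = 'HR' AND salary > 70000
Matching: 0 rows

Empty result set (0 rows)


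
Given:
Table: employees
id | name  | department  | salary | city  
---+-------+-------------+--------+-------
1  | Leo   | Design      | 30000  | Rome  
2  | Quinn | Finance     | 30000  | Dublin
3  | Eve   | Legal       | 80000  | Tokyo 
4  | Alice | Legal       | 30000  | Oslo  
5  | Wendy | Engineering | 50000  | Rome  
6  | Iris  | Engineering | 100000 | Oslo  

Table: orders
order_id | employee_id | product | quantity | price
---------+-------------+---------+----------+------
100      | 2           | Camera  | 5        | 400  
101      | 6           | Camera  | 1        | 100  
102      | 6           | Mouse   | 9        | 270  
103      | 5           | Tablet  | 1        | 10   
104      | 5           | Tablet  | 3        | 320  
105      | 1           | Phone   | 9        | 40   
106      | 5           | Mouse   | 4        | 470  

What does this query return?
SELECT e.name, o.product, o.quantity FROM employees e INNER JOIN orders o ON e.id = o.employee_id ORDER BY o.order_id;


Joining employees.id = orders.employee_id:
  employee Quinn (id=2) -> order Camera
  employee Iris (id=6) -> order Camera
  employee Iris (id=6) -> order Mouse
  employee Wendy (id=5) -> order Tablet
  employee Wendy (id=5) -> order Tablet
  employee Leo (id=1) -> order Phone
  employee Wendy (id=5) -> order Mouse


7 rows:
Quinn, Camera, 5
Iris, Camera, 1
Iris, Mouse, 9
Wendy, Tablet, 1
Wendy, Tablet, 3
Leo, Phone, 9
Wendy, Mouse, 4


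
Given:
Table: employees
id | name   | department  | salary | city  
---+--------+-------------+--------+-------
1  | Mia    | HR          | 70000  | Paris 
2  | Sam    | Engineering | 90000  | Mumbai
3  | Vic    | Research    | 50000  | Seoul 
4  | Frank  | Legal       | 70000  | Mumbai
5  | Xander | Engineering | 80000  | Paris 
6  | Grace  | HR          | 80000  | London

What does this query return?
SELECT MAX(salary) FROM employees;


Salaries: 70000, 90000, 50000, 70000, 80000, 80000
MAX = 90000

90000


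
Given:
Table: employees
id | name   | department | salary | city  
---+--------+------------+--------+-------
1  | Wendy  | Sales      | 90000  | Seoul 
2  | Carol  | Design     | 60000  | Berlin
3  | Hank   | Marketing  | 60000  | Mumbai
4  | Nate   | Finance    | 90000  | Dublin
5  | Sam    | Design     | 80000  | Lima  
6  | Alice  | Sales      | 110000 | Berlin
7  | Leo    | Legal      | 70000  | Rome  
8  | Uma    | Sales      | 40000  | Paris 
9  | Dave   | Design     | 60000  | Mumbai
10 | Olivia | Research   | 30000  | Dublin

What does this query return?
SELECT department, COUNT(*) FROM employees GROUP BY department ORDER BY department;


Assigning each row to its department group:
  Wendy -> Sales
  Carol -> Design
  Hank -> Marketing
  Nate -> Finance
  Sam -> Design
  Alice -> Sales
  Leo -> Legal
  Uma -> Sales
  Dave -> Design
  Olivia -> Research


6 groups:
Design, 3
Finance, 1
Legal, 1
Marketing, 1
Research, 1
Sales, 3


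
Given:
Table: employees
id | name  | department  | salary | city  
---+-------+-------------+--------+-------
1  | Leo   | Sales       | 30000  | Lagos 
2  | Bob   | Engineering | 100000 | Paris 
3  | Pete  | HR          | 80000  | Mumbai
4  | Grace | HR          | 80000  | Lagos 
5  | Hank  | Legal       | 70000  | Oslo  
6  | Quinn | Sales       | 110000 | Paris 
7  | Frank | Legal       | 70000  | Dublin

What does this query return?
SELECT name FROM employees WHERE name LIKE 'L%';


LIKE 'L%' matches names starting with 'L'
Matching: 1

1 rows:
Leo


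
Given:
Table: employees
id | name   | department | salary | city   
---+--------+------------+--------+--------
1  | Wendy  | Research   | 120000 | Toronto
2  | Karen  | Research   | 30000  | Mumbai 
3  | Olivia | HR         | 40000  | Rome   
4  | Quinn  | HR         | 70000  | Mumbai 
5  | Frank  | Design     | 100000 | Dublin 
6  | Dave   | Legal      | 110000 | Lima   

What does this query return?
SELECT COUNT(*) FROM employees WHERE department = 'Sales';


Counting rows where department = 'Sales'


0


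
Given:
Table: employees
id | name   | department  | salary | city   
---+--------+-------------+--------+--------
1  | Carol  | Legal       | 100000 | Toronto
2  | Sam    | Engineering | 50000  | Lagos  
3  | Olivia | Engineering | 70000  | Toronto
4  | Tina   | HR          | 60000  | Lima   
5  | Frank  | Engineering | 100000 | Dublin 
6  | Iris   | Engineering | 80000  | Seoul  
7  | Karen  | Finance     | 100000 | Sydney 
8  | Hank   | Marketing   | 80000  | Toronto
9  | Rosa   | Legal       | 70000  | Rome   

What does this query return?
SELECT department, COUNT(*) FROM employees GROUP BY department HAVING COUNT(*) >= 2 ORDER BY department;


Groups with count >= 2:
  Engineering: 4 -> PASS
  Legal: 2 -> PASS
  Finance: 1 -> filtered out
  HR: 1 -> filtered out
  Marketing: 1 -> filtered out


2 groups:
Engineering, 4
Legal, 2


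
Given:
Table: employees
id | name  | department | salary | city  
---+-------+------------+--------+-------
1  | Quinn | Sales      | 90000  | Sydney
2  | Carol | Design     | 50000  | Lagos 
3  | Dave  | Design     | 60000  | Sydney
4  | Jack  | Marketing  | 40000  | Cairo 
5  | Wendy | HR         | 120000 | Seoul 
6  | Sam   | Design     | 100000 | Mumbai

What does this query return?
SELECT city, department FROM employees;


Projecting columns: city, department

6 rows:
Sydney, Sales
Lagos, Design
Sydney, Design
Cairo, Marketing
Seoul, HR
Mumbai, Design


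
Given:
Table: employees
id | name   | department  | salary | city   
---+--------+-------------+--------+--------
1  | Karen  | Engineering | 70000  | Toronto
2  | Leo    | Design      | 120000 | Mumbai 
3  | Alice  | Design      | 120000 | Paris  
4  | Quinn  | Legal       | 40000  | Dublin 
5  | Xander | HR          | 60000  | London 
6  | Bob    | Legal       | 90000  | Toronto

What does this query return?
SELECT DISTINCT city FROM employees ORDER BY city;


All 'city' values (row order): Toronto, Mumbai, Paris, Dublin, London, Toronto
Removing duplicates leaves 5 unique value(s).

5 values:
Dublin
London
Mumbai
Paris
Toronto


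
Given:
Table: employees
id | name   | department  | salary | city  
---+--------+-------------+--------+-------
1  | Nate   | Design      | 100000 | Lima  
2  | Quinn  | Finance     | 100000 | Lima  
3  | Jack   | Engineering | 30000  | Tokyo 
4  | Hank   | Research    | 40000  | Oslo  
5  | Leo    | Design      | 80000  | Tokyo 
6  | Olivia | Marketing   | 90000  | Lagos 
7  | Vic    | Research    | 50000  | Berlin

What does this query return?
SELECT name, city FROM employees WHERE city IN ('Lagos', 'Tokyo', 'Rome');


Filtering: city IN ('Lagos', 'Tokyo', 'Rome')
Matching: 3 rows

3 rows:
Jack, Tokyo
Leo, Tokyo
Olivia, Lagos


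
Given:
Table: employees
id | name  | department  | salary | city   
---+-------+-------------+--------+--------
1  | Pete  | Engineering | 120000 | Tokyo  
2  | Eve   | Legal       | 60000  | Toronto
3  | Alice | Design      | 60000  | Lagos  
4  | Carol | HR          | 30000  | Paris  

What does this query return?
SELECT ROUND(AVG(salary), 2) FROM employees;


SUM(salary) = 270000
COUNT = 4
ROUND(AVG, 2) = ROUND(270000 / 4, 2) = 67500.0

67500.0


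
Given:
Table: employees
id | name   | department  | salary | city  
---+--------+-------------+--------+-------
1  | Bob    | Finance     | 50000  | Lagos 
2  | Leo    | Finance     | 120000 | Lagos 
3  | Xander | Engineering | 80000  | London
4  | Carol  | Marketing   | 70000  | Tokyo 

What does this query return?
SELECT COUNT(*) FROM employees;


COUNT(*) counts all rows

4
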